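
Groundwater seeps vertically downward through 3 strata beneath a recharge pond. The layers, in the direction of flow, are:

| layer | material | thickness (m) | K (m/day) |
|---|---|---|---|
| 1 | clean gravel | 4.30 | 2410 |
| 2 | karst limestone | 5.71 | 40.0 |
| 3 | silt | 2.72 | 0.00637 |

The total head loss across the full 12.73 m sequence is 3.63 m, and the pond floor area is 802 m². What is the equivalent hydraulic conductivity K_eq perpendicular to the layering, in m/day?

0.0298

Flow is perpendicular to layering, so the layers act in series and the equivalent K is the thickness-weighted harmonic mean.
Total thickness L = 4.30 + 5.71 + 2.72 = 12.73 m.
Σ(b_i/K_i) = 4.30/2410 + 5.71/40.0 + 2.72/0.00637 = 427.1 d.
K_eq = L / Σ(b_i/K_i) = 12.73 / 427.1 = 0.02980 m/day.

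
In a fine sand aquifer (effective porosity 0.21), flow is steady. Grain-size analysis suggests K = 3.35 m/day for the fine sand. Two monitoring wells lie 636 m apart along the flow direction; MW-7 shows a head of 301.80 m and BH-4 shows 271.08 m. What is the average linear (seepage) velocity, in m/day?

0.771

Hydraulic gradient i = (301.80 − 271.08) / 636 = 30.72 / 636 = 0.04830.
Darcy flux q = K · i = 3.350 × 0.04830 = 0.1618 m/day.
Seepage velocity v = q / n_e = 0.1618 / 0.21 = 0.7705 m/day.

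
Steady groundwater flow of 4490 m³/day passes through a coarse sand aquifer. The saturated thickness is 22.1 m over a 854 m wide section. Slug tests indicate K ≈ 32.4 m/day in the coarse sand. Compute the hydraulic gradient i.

Cross-sectional area A = 854 × 22.1 = 18873 m².
From Q = K·A·i, i = Q / (K·A) = 4490 / (32.40 × 18873) = 0.007343.

0.00734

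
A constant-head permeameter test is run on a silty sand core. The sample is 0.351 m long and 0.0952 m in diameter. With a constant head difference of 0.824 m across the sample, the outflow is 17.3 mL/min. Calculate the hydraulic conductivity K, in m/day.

Cross-sectional area A = π·(d/2)² = π × (0.0952/2)² = 0.007118 m².
Convert discharge: 17.3 mL/min = 2.883e-07 m³/s.
Darcy's law rearranged: K = Q·L / (A·Δh) = 2.883e-07 × 0.351 / (0.007118 × 0.824) = 1.725e-05 m/s = 1.491 m/day.

1.49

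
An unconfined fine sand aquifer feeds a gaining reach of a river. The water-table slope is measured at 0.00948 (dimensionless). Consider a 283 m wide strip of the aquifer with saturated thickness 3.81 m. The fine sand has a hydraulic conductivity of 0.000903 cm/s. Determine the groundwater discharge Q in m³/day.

7.97

Convert K: 0.000903 cm/s × 864 = 0.7802 m/day.
Cross-sectional area A = 283 × 3.81 = 1078 m².
Hydraulic gradient i = 0.00948.
Darcy's law: Q = K · A · i = 0.7802 × 1078 × 0.009480 = 7.975 m³/day.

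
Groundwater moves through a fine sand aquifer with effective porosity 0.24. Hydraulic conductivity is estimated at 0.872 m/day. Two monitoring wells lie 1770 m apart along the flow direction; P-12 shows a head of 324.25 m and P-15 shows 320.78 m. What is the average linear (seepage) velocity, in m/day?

Hydraulic gradient i = (324.25 − 320.78) / 1770 = 3.47 / 1770 = 0.001960.
Darcy flux q = K · i = 0.8720 × 0.001960 = 0.001710 m/day.
Seepage velocity v = q / n_e = 0.001710 / 0.24 = 0.007123 m/day.

0.00712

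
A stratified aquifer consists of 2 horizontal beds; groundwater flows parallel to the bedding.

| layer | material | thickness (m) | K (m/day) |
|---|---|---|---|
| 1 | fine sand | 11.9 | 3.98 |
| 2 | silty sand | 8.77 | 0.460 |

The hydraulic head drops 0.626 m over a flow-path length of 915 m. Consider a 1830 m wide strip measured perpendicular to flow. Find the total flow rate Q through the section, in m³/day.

64.3

Flow is parallel to layering, so each bed carries its own Darcy discharge and the transmissivities add.
Σ(K_i·b_i) = 3.98×11.9 + 0.460×8.77 = 51.40 m²/day.
Hydraulic gradient i = Δh / L = 0.626 / 915 = 0.0006842.
Q = Σ(K_i·b_i) · W · i = 51.40 × 1830 × 0.0006842 = 64.35 m³/day.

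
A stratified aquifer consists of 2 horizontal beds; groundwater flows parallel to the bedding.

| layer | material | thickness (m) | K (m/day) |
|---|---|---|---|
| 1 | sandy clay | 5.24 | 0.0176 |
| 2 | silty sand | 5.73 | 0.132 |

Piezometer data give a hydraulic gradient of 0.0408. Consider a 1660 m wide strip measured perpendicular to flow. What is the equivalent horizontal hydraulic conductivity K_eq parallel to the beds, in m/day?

Flow is parallel to layering, so each bed carries its own Darcy discharge and the transmissivities add.
Σ(K_i·b_i) = 0.0176×5.24 + 0.132×5.73 = 0.8486 m²/day.
Total thickness b = 10.97 m, so K_eq = Σ(K_i·b_i)/b = 0.07735 m/day.

0.0774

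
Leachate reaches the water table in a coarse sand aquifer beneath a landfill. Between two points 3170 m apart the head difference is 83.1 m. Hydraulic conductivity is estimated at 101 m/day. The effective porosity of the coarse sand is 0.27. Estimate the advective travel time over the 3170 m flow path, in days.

323

Hydraulic gradient i = Δh / L = 83.1 / 3170 = 0.02621.
Darcy flux q = K · i = 101.0 × 0.02621 = 2.648 m/day.
Seepage velocity v = q / n_e = 2.648 / 0.27 = 9.806 m/day.
Travel time t = L / v = 3170 / 9.806 = 323.3 days.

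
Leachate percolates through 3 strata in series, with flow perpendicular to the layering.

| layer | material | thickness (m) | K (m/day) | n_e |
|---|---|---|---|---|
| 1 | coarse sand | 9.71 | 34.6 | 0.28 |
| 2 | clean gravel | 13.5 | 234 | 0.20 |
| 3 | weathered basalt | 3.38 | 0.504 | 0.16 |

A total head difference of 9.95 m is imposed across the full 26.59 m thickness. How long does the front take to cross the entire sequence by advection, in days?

4.22

With flow normal to the layers, continuity requires the same specific discharge q through every layer.
Σ(b_i/K_i) = 9.71/34.6 + 13.5/234 + 3.38/0.504 = 7.045 d.
q = Δh / Σ(b_i/K_i) = 9.95 / 7.045 = 1.412 m/day.
In each layer the seepage velocity is v_i = q/n_i, so the layer transit time is t_i = b_i·n_i / q:
  layer 1 (coarse sand): t_1 = 9.71 × 0.28 / 1.412 = 1.925 d
  layer 2 (clean gravel): t_2 = 13.5 × 0.20 / 1.412 = 1.912 d
  layer 3 (weathered basalt): t_3 = 3.38 × 0.16 / 1.412 = 0.3829 d
Total t = Σ t_i = 4.219 days.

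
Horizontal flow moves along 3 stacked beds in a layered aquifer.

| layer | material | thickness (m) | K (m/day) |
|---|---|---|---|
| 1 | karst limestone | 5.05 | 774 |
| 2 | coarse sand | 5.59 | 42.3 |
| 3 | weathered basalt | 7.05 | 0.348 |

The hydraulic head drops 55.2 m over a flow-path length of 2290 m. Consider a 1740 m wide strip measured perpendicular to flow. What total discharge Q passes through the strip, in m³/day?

Flow is parallel to layering, so each bed carries its own Darcy discharge and the transmissivities add.
Σ(K_i·b_i) = 774×5.05 + 42.3×5.59 + 0.348×7.05 = 4148 m²/day.
Hydraulic gradient i = Δh / L = 55.2 / 2290 = 0.02410.
Q = Σ(K_i·b_i) · W · i = 4148 × 1740 × 0.02410 = 1.740e+05 m³/day.

174000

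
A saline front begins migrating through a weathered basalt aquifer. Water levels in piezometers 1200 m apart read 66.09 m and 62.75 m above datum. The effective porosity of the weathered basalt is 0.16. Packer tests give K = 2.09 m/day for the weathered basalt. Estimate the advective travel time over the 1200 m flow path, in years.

90.4

Hydraulic gradient i = (66.09 − 62.75) / 1200 = 3.34 / 1200 = 0.002783.
Darcy flux q = K · i = 2.090 × 0.002783 = 0.005817 m/day.
Seepage velocity v = q / n_e = 0.005817 / 0.16 = 0.03636 m/day.
Travel time t = L / v = 1200 / 0.03636 = 33006 days = 90.36 years.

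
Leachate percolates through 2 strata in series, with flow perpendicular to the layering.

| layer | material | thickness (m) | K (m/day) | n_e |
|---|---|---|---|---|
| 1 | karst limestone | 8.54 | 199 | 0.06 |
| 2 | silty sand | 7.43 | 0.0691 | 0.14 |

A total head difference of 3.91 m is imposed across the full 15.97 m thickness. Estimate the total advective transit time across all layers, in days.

With flow normal to the layers, continuity requires the same specific discharge q through every layer.
Σ(b_i/K_i) = 8.54/199 + 7.43/0.0691 = 107.6 d.
q = Δh / Σ(b_i/K_i) = 3.91 / 107.6 = 0.03635 m/day.
In each layer the seepage velocity is v_i = q/n_i, so the layer transit time is t_i = b_i·n_i / q:
  layer 1 (karst limestone): t_1 = 8.54 × 0.06 / 0.03635 = 14.10 d
  layer 2 (silty sand): t_2 = 7.43 × 0.14 / 0.03635 = 28.62 d
Total t = Σ t_i = 42.71 days.

42.7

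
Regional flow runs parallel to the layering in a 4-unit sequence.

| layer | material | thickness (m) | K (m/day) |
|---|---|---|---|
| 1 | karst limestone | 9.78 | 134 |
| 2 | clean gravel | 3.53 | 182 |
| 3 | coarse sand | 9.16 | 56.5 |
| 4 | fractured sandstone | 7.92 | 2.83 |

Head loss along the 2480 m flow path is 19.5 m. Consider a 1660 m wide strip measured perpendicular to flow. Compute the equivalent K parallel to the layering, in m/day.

82.0

Flow is parallel to layering, so each bed carries its own Darcy discharge and the transmissivities add.
Σ(K_i·b_i) = 134×9.78 + 182×3.53 + 56.5×9.16 + 2.83×7.92 = 2493 m²/day.
Total thickness b = 30.39 m, so K_eq = Σ(K_i·b_i)/b = 82.03 m/day.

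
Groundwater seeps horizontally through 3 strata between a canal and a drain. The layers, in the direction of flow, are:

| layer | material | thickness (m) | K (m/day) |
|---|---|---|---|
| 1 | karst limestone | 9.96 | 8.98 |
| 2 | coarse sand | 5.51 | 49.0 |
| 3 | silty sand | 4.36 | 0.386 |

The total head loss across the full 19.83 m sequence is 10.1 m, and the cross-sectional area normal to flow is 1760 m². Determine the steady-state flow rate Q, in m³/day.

Flow is perpendicular to layering, so the layers act in series and the equivalent K is the thickness-weighted harmonic mean.
Total thickness L = 9.96 + 5.51 + 4.36 = 19.83 m.
Σ(b_i/K_i) = 9.96/8.98 + 5.51/49.0 + 4.36/0.386 = 12.52 d.
K_eq = L / Σ(b_i/K_i) = 19.83 / 12.52 = 1.584 m/day.
Q = K_eq · A · (Δh/L) = 1.584 × 1760 × (10.1/19.83) = 1420 m³/day.

1420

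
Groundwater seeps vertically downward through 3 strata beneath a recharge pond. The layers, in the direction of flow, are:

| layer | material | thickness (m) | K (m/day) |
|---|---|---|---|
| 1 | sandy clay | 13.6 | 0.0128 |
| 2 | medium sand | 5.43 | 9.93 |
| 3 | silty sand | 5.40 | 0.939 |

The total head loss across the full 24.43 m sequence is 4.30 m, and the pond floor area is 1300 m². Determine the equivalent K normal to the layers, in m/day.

Flow is perpendicular to layering, so the layers act in series and the equivalent K is the thickness-weighted harmonic mean.
Total thickness L = 13.6 + 5.43 + 5.40 = 24.43 m.
Σ(b_i/K_i) = 13.6/0.0128 + 5.43/9.93 + 5.40/0.939 = 1069 d.
K_eq = L / Σ(b_i/K_i) = 24.43 / 1069 = 0.02286 m/day.

0.0229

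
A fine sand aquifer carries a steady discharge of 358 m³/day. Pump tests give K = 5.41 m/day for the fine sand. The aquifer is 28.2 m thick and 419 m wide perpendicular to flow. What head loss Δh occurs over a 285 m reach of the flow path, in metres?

Cross-sectional area A = 419 × 28.2 = 11816 m².
From Q = K·A·i, i = Q / (K·A) = 358 / (5.410 × 11816) = 0.005600.
Head loss Δh = i · L = 0.005600 × 285 = 1.596 m.

1.60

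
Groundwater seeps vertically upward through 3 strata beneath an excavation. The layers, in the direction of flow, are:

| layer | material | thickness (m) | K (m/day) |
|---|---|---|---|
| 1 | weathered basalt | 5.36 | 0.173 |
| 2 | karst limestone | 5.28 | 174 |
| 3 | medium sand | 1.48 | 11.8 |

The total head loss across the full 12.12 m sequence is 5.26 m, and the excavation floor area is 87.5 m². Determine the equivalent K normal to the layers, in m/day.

Flow is perpendicular to layering, so the layers act in series and the equivalent K is the thickness-weighted harmonic mean.
Total thickness L = 5.36 + 5.28 + 1.48 = 12.12 m.
Σ(b_i/K_i) = 5.36/0.173 + 5.28/174 + 1.48/11.8 = 31.14 d.
K_eq = L / Σ(b_i/K_i) = 12.12 / 31.14 = 0.3892 m/day.

0.389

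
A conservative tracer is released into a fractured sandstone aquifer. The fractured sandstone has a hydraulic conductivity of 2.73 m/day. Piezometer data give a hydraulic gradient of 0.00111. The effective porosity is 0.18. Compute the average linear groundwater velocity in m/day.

0.0168

Hydraulic gradient i = 0.00111.
Darcy flux q = K · i = 2.730 × 0.001110 = 0.003030 m/day.
Seepage velocity v = q / n_e = 0.003030 / 0.18 = 0.01684 m/day.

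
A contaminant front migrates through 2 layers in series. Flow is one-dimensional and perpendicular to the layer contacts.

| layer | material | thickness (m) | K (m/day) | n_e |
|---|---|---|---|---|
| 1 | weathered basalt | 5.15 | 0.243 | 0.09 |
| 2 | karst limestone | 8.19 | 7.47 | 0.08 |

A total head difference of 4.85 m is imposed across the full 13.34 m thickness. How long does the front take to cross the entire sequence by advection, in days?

With flow normal to the layers, continuity requires the same specific discharge q through every layer.
Σ(b_i/K_i) = 5.15/0.243 + 8.19/7.47 = 22.29 d.
q = Δh / Σ(b_i/K_i) = 4.85 / 22.29 = 0.2176 m/day.
In each layer the seepage velocity is v_i = q/n_i, so the layer transit time is t_i = b_i·n_i / q:
  layer 1 (weathered basalt): t_1 = 5.15 × 0.09 / 0.2176 = 2.130 d
  layer 2 (karst limestone): t_2 = 8.19 × 0.08 / 0.2176 = 3.011 d
Total t = Σ t_i = 5.141 days.

5.14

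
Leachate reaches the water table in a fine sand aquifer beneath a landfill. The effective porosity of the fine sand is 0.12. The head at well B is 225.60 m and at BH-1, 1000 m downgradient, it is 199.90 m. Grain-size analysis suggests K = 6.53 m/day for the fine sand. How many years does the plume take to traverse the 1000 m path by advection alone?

1.96

Hydraulic gradient i = (225.60 − 199.90) / 1000 = 25.7 / 1000 = 0.02570.
Darcy flux q = K · i = 6.530 × 0.02570 = 0.1678 m/day.
Seepage velocity v = q / n_e = 0.1678 / 0.12 = 1.399 m/day.
Travel time t = L / v = 1000 / 1.399 = 715.0 days = 1.958 years.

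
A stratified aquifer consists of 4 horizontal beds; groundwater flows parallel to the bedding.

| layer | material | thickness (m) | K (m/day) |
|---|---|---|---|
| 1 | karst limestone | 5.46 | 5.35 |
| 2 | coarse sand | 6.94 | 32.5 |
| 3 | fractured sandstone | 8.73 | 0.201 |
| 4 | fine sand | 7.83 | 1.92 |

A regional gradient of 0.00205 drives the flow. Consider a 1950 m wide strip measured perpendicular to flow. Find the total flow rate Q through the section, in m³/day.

Flow is parallel to layering, so each bed carries its own Darcy discharge and the transmissivities add.
Σ(K_i·b_i) = 5.35×5.46 + 32.5×6.94 + 0.201×8.73 + 1.92×7.83 = 271.5 m²/day.
Hydraulic gradient i = 0.00205.
Q = Σ(K_i·b_i) · W · i = 271.5 × 1950 × 0.002050 = 1086 m³/day.

1090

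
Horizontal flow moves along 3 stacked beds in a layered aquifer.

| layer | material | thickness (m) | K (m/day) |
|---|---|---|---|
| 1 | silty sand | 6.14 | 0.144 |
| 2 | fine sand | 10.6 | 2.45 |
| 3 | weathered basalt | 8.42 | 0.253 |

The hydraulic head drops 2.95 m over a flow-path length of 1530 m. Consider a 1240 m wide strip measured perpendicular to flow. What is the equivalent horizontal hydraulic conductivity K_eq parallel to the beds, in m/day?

1.15

Flow is parallel to layering, so each bed carries its own Darcy discharge and the transmissivities add.
Σ(K_i·b_i) = 0.144×6.14 + 2.45×10.6 + 0.253×8.42 = 28.98 m²/day.
Total thickness b = 25.16 m, so K_eq = Σ(K_i·b_i)/b = 1.152 m/day.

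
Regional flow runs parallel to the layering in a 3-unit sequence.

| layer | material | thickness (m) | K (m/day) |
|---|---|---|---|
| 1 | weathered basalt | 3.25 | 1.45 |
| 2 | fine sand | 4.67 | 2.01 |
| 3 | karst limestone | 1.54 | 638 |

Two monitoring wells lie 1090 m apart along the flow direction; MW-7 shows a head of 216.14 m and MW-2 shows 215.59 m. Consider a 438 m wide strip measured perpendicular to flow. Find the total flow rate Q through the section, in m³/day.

220

Flow is parallel to layering, so each bed carries its own Darcy discharge and the transmissivities add.
Σ(K_i·b_i) = 1.45×3.25 + 2.01×4.67 + 638×1.54 = 996.6 m²/day.
Hydraulic gradient i = (216.14 − 215.59) / 1090 = 0.55 / 1090 = 0.0005046.
Q = Σ(K_i·b_i) · W · i = 996.6 × 438 × 0.0005046 = 220.3 m³/day.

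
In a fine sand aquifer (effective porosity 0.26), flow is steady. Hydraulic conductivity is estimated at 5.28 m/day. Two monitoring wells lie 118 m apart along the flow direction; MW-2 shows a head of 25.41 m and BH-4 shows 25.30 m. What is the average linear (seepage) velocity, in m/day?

Hydraulic gradient i = (25.41 − 25.30) / 118 = 0.11 / 118 = 0.0009322.
Darcy flux q = K · i = 5.280 × 0.0009322 = 0.004922 m/day.
Seepage velocity v = q / n_e = 0.004922 / 0.26 = 0.01893 m/day.

0.0189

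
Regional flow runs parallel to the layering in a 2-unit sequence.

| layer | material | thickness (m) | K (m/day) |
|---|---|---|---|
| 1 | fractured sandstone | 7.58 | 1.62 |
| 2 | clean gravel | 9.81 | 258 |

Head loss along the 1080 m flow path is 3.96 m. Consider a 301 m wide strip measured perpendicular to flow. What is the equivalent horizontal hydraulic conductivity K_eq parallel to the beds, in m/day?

Flow is parallel to layering, so each bed carries its own Darcy discharge and the transmissivities add.
Σ(K_i·b_i) = 1.62×7.58 + 258×9.81 = 2543 m²/day.
Total thickness b = 17.39 m, so K_eq = Σ(K_i·b_i)/b = 146.2 m/day.

146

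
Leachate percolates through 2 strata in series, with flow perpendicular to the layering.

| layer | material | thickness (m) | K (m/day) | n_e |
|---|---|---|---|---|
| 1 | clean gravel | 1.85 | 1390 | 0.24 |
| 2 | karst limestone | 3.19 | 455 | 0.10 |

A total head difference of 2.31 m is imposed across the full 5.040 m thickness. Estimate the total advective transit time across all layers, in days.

0.00276

With flow normal to the layers, continuity requires the same specific discharge q through every layer.
Σ(b_i/K_i) = 1.85/1390 + 3.19/455 = 0.008342 d.
q = Δh / Σ(b_i/K_i) = 2.31 / 0.008342 = 276.9 m/day.
In each layer the seepage velocity is v_i = q/n_i, so the layer transit time is t_i = b_i·n_i / q:
  layer 1 (clean gravel): t_1 = 1.85 × 0.24 / 276.9 = 0.001603 d
  layer 2 (karst limestone): t_2 = 3.19 × 0.10 / 276.9 = 0.001152 d
Total t = Σ t_i = 0.002755 days.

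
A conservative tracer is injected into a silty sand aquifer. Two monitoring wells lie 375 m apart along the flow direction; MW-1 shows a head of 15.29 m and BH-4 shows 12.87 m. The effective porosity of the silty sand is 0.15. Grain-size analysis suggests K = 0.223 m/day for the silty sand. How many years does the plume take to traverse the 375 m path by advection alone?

Hydraulic gradient i = (15.29 − 12.87) / 375 = 2.42 / 375 = 0.006453.
Darcy flux q = K · i = 0.2230 × 0.006453 = 0.001439 m/day.
Seepage velocity v = q / n_e = 0.001439 / 0.15 = 0.009594 m/day.
Travel time t = L / v = 375 / 0.009594 = 39087 days = 107.0 years.

107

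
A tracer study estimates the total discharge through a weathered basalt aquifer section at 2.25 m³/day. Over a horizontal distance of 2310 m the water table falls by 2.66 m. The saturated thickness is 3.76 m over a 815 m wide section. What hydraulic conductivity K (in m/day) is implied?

Cross-sectional area A = 815 × 3.76 = 3064 m².
Hydraulic gradient i = Δh / L = 2.66 / 2310 = 0.001152.
From Q = K·A·i, K = Q / (A·i) = 2.25 / (3064 × 0.001152) = 0.6376 m/day.

0.638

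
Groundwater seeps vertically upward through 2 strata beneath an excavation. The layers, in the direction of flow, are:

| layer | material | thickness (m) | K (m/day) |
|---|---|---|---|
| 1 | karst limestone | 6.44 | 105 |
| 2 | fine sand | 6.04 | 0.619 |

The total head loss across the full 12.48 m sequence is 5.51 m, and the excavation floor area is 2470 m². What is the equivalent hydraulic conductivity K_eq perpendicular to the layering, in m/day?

Flow is perpendicular to layering, so the layers act in series and the equivalent K is the thickness-weighted harmonic mean.
Total thickness L = 6.44 + 6.04 = 12.48 m.
Σ(b_i/K_i) = 6.44/105 + 6.04/0.619 = 9.819 d.
K_eq = L / Σ(b_i/K_i) = 12.48 / 9.819 = 1.271 m/day.

1.27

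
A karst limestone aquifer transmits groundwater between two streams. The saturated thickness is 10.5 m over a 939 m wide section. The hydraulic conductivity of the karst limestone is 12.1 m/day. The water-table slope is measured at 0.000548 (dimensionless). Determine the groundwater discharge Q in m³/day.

Cross-sectional area A = 939 × 10.5 = 9860 m².
Hydraulic gradient i = 0.000548.
Darcy's law: Q = K · A · i = 12.10 × 9860 × 0.0005480 = 65.38 m³/day.

65.4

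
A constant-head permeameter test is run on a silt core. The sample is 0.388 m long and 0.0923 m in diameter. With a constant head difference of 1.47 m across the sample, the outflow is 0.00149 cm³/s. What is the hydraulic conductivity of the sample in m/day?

Cross-sectional area A = π·(d/2)² = π × (0.0923/2)² = 0.006691 m².
Convert discharge: 0.00149 cm³/s = 1.490e-09 m³/s.
Darcy's law rearranged: K = Q·L / (A·Δh) = 1.490e-09 × 0.388 / (0.006691 × 1.47) = 5.878e-08 m/s = 0.005078 m/day.

0.00508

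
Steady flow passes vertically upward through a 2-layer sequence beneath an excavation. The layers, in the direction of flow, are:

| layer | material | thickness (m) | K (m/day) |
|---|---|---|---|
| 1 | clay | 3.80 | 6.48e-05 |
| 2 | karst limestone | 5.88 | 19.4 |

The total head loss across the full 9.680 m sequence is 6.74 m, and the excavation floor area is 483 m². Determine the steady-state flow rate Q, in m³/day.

0.0555

Flow is perpendicular to layering, so the layers act in series and the equivalent K is the thickness-weighted harmonic mean.
Total thickness L = 3.80 + 5.88 = 9.680 m.
Σ(b_i/K_i) = 3.80/6.48e-05 + 5.88/19.4 = 58642 d.
K_eq = L / Σ(b_i/K_i) = 9.680 / 58642 = 0.0001651 m/day.
Q = K_eq · A · (Δh/L) = 0.0001651 × 483 × (6.74/9.680) = 0.05551 m³/day.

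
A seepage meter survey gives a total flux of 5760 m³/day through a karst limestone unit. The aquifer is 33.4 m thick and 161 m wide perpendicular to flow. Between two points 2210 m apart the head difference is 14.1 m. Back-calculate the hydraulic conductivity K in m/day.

Cross-sectional area A = 161 × 33.4 = 5377 m².
Hydraulic gradient i = Δh / L = 14.1 / 2210 = 0.006380.
From Q = K·A·i, K = Q / (A·i) = 5760 / (5377 × 0.006380) = 167.9 m/day.

168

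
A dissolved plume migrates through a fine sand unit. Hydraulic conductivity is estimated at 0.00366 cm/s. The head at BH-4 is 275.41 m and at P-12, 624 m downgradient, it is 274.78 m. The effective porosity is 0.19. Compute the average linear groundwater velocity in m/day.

Convert K: 0.00366 cm/s × 864 = 3.162 m/day.
Hydraulic gradient i = (275.41 − 274.78) / 624 = 0.63 / 624 = 0.001010.
Darcy flux q = K · i = 3.162 × 0.001010 = 0.003193 m/day.
Seepage velocity v = q / n_e = 0.003193 / 0.19 = 0.01680 m/day.

0.0168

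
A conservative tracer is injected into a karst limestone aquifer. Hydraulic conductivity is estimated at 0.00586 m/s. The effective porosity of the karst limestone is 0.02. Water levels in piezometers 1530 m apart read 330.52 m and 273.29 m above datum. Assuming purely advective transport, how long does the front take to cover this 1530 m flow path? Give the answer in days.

1.62

Convert K: 0.00586 m/s × 86400 = 506.3 m/day.
Hydraulic gradient i = (330.52 − 273.29) / 1530 = 57.23 / 1530 = 0.03741.
Darcy flux q = K · i = 506.3 × 0.03741 = 18.94 m/day.
Seepage velocity v = q / n_e = 18.94 / 0.02 = 946.9 m/day.
Travel time t = L / v = 1530 / 946.9 = 1.616 days.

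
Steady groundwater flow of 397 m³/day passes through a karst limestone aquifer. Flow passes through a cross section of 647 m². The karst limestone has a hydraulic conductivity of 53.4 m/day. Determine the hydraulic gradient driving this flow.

0.0115

From Q = K·A·i, i = Q / (K·A) = 397 / (53.40 × 647.0) = 0.01149.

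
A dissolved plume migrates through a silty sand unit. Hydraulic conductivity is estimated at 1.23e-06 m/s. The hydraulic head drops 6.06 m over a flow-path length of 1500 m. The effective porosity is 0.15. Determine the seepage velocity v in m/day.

0.00286

Convert K: 1.23e-06 m/s × 86400 = 0.1063 m/day.
Hydraulic gradient i = Δh / L = 6.06 / 1500 = 0.004040.
Darcy flux q = K · i = 0.1063 × 0.004040 = 0.0004293 m/day.
Seepage velocity v = q / n_e = 0.0004293 / 0.15 = 0.002862 m/day.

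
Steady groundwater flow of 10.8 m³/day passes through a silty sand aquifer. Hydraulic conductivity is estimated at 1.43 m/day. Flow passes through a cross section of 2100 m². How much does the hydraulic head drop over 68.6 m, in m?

0.247

From Q = K·A·i, i = Q / (K·A) = 10.8 / (1.430 × 2100) = 0.003596.
Head loss Δh = i · L = 0.003596 × 68.6 = 0.2467 m.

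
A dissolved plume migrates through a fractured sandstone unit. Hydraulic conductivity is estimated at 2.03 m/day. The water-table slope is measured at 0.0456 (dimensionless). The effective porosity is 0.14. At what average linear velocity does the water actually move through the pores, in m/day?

Hydraulic gradient i = 0.0456.
Darcy flux q = K · i = 2.030 × 0.04560 = 0.09257 m/day.
Seepage velocity v = q / n_e = 0.09257 / 0.14 = 0.6612 m/day.

0.661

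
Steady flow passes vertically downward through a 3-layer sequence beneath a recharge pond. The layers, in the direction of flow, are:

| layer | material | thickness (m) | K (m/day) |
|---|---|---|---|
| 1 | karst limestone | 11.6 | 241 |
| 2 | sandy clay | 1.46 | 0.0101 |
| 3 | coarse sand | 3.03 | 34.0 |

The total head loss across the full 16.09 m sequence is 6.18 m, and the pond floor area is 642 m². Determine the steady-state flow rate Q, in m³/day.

Flow is perpendicular to layering, so the layers act in series and the equivalent K is the thickness-weighted harmonic mean.
Total thickness L = 11.6 + 1.46 + 3.03 = 16.09 m.
Σ(b_i/K_i) = 11.6/241 + 1.46/0.0101 + 3.03/34.0 = 144.7 d.
K_eq = L / Σ(b_i/K_i) = 16.09 / 144.7 = 0.1112 m/day.
Q = K_eq · A · (Δh/L) = 0.1112 × 642 × (6.18/16.09) = 27.42 m³/day.

27.4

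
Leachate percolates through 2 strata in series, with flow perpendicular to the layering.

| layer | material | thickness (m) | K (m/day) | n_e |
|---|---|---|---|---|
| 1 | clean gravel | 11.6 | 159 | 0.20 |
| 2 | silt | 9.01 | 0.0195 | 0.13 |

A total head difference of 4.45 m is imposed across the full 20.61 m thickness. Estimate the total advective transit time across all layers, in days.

With flow normal to the layers, continuity requires the same specific discharge q through every layer.
Σ(b_i/K_i) = 11.6/159 + 9.01/0.0195 = 462.1 d.
q = Δh / Σ(b_i/K_i) = 4.45 / 462.1 = 0.009629 m/day.
In each layer the seepage velocity is v_i = q/n_i, so the layer transit time is t_i = b_i·n_i / q:
  layer 1 (clean gravel): t_1 = 11.6 × 0.20 / 0.009629 = 240.9 d
  layer 2 (silt): t_2 = 9.01 × 0.13 / 0.009629 = 121.6 d
Total t = Σ t_i = 362.6 days.

363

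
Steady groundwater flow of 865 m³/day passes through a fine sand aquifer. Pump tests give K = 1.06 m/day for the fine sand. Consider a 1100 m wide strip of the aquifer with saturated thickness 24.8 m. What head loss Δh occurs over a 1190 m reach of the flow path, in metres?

Cross-sectional area A = 1100 × 24.8 = 27280 m².
From Q = K·A·i, i = Q / (K·A) = 865 / (1.060 × 27280) = 0.02991.
Head loss Δh = i · L = 0.02991 × 1190 = 35.60 m.

35.6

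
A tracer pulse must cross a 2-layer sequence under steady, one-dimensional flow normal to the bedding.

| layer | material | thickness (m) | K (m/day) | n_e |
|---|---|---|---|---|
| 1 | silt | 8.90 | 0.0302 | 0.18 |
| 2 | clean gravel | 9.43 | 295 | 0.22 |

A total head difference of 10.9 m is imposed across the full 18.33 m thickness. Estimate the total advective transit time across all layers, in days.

99.4

With flow normal to the layers, continuity requires the same specific discharge q through every layer.
Σ(b_i/K_i) = 8.90/0.0302 + 9.43/295 = 294.7 d.
q = Δh / Σ(b_i/K_i) = 10.9 / 294.7 = 0.03698 m/day.
In each layer the seepage velocity is v_i = q/n_i, so the layer transit time is t_i = b_i·n_i / q:
  layer 1 (silt): t_1 = 8.90 × 0.18 / 0.03698 = 43.32 d
  layer 2 (clean gravel): t_2 = 9.43 × 0.22 / 0.03698 = 56.10 d
Total t = Σ t_i = 99.41 days.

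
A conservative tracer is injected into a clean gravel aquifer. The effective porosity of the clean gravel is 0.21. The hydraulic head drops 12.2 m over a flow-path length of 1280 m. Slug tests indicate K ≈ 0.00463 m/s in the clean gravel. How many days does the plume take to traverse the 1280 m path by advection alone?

70.5

Convert K: 0.00463 m/s × 86400 = 400.0 m/day.
Hydraulic gradient i = Δh / L = 12.2 / 1280 = 0.009531.
Darcy flux q = K · i = 400.0 × 0.009531 = 3.813 m/day.
Seepage velocity v = q / n_e = 3.813 / 0.21 = 18.16 m/day.
Travel time t = L / v = 1280 / 18.16 = 70.50 days.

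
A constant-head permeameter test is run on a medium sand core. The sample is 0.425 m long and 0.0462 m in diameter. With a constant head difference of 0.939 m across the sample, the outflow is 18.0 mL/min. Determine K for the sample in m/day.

Cross-sectional area A = π·(d/2)² = π × (0.0462/2)² = 0.001676 m².
Convert discharge: 18.0 mL/min = 3.000e-07 m³/s.
Darcy's law rearranged: K = Q·L / (A·Δh) = 3.000e-07 × 0.425 / (0.001676 × 0.939) = 8.100e-05 m/s = 6.998 m/day.

7.00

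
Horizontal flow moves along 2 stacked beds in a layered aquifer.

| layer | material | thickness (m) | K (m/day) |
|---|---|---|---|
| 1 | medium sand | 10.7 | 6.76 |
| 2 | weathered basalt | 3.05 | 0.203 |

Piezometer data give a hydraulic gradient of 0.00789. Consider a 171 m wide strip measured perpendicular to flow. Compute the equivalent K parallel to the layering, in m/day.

5.31

Flow is parallel to layering, so each bed carries its own Darcy discharge and the transmissivities add.
Σ(K_i·b_i) = 6.76×10.7 + 0.203×3.05 = 72.95 m²/day.
Total thickness b = 13.75 m, so K_eq = Σ(K_i·b_i)/b = 5.306 m/day.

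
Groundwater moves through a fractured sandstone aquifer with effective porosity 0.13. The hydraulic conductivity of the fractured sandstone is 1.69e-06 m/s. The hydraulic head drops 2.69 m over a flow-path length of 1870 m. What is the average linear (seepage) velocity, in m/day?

0.00162

Convert K: 1.69e-06 m/s × 86400 = 0.1460 m/day.
Hydraulic gradient i = Δh / L = 2.69 / 1870 = 0.001439.
Darcy flux q = K · i = 0.1460 × 0.001439 = 0.0002100 m/day.
Seepage velocity v = q / n_e = 0.0002100 / 0.13 = 0.001616 m/day.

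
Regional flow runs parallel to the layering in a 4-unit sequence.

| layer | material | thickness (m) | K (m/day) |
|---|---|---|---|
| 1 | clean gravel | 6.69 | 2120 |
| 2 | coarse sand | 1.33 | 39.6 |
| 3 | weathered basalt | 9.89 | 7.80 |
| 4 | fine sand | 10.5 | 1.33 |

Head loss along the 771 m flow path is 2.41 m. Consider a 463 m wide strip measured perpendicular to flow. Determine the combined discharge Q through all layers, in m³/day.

20700

Flow is parallel to layering, so each bed carries its own Darcy discharge and the transmissivities add.
Σ(K_i·b_i) = 2120×6.69 + 39.6×1.33 + 7.80×9.89 + 1.33×10.5 = 14327 m²/day.
Hydraulic gradient i = Δh / L = 2.41 / 771 = 0.003126.
Q = Σ(K_i·b_i) · W · i = 14327 × 463 × 0.003126 = 20734 m³/day.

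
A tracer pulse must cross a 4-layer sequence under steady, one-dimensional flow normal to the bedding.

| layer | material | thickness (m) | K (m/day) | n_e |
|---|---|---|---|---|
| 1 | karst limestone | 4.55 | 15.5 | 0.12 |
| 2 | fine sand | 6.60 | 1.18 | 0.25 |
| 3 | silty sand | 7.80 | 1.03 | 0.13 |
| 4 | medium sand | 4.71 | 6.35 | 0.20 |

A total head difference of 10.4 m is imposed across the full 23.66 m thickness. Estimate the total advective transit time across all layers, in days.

With flow normal to the layers, continuity requires the same specific discharge q through every layer.
Σ(b_i/K_i) = 4.55/15.5 + 6.60/1.18 + 7.80/1.03 + 4.71/6.35 = 14.20 d.
q = Δh / Σ(b_i/K_i) = 10.4 / 14.20 = 0.7323 m/day.
In each layer the seepage velocity is v_i = q/n_i, so the layer transit time is t_i = b_i·n_i / q:
  layer 1 (karst limestone): t_1 = 4.55 × 0.12 / 0.7323 = 0.7456 d
  layer 2 (fine sand): t_2 = 6.60 × 0.25 / 0.7323 = 2.253 d
  layer 3 (silty sand): t_3 = 7.80 × 0.13 / 0.7323 = 1.385 d
  layer 4 (medium sand): t_4 = 4.71 × 0.20 / 0.7323 = 1.286 d
Total t = Σ t_i = 5.670 days.

5.67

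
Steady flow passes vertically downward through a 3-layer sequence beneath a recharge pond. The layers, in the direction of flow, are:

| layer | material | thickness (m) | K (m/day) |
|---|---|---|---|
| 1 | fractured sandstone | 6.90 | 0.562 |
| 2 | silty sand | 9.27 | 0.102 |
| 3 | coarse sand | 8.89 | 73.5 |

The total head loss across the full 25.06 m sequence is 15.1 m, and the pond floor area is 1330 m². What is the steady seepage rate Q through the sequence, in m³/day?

194

Flow is perpendicular to layering, so the layers act in series and the equivalent K is the thickness-weighted harmonic mean.
Total thickness L = 6.90 + 9.27 + 8.89 = 25.06 m.
Σ(b_i/K_i) = 6.90/0.562 + 9.27/0.102 + 8.89/73.5 = 103.3 d.
K_eq = L / Σ(b_i/K_i) = 25.06 / 103.3 = 0.2426 m/day.
Q = K_eq · A · (Δh/L) = 0.2426 × 1330 × (15.1/25.06) = 194.5 m³/day.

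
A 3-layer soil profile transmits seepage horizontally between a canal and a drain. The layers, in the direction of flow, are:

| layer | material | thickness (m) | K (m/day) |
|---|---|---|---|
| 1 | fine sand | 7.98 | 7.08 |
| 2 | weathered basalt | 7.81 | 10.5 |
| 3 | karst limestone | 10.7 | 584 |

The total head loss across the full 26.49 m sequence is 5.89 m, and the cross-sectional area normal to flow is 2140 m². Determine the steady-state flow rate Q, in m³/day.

6670

Flow is perpendicular to layering, so the layers act in series and the equivalent K is the thickness-weighted harmonic mean.
Total thickness L = 7.98 + 7.81 + 10.7 = 26.49 m.
Σ(b_i/K_i) = 7.98/7.08 + 7.81/10.5 + 10.7/584 = 1.889 d.
K_eq = L / Σ(b_i/K_i) = 26.49 / 1.889 = 14.02 m/day.
Q = K_eq · A · (Δh/L) = 14.02 × 2140 × (5.89/26.49) = 6672 m³/day.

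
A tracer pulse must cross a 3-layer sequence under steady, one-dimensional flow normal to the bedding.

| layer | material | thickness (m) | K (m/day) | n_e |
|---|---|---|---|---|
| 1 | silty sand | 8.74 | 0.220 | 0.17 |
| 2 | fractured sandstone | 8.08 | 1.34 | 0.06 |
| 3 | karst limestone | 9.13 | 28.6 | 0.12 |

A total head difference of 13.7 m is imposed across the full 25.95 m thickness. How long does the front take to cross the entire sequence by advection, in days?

10.3

With flow normal to the layers, continuity requires the same specific discharge q through every layer.
Σ(b_i/K_i) = 8.74/0.220 + 8.08/1.34 + 9.13/28.6 = 46.08 d.
q = Δh / Σ(b_i/K_i) = 13.7 / 46.08 = 0.2973 m/day.
In each layer the seepage velocity is v_i = q/n_i, so the layer transit time is t_i = b_i·n_i / q:
  layer 1 (silty sand): t_1 = 8.74 × 0.17 / 0.2973 = 4.997 d
  layer 2 (fractured sandstone): t_2 = 8.08 × 0.06 / 0.2973 = 1.630 d
  layer 3 (karst limestone): t_3 = 9.13 × 0.12 / 0.2973 = 3.685 d
Total t = Σ t_i = 10.31 days.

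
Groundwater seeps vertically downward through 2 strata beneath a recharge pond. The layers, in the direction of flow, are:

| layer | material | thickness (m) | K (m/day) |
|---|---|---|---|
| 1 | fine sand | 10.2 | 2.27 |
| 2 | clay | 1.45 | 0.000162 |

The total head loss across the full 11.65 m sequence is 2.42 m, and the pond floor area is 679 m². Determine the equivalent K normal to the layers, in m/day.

Flow is perpendicular to layering, so the layers act in series and the equivalent K is the thickness-weighted harmonic mean.
Total thickness L = 10.2 + 1.45 = 11.65 m.
Σ(b_i/K_i) = 10.2/2.27 + 1.45/0.000162 = 8955 d.
K_eq = L / Σ(b_i/K_i) = 11.65 / 8955 = 0.001301 m/day.

0.00130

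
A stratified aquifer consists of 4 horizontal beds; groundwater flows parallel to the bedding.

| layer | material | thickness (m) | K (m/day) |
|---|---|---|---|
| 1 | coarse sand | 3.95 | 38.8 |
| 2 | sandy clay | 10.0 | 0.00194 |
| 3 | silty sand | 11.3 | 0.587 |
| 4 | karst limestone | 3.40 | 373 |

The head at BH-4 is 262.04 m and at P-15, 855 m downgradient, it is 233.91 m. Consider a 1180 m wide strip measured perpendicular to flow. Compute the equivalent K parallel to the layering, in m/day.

49.8

Flow is parallel to layering, so each bed carries its own Darcy discharge and the transmissivities add.
Σ(K_i·b_i) = 38.8×3.95 + 0.00194×10.0 + 0.587×11.3 + 373×3.40 = 1428 m²/day.
Total thickness b = 28.65 m, so K_eq = Σ(K_i·b_i)/b = 49.85 m/day.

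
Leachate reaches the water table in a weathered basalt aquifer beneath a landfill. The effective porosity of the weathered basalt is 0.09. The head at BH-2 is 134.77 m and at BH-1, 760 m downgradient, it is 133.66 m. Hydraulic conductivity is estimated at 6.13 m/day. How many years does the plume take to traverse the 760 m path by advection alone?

Hydraulic gradient i = (134.77 − 133.66) / 760 = 1.11 / 760 = 0.001461.
Darcy flux q = K · i = 6.130 × 0.001461 = 0.008953 m/day.
Seepage velocity v = q / n_e = 0.008953 / 0.09 = 0.09948 m/day.
Travel time t = L / v = 760 / 0.09948 = 7640 days = 20.92 years.

20.9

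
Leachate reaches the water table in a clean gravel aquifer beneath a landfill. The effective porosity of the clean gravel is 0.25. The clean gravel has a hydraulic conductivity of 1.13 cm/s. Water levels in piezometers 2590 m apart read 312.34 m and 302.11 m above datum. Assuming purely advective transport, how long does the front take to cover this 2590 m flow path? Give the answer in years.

0.460

Convert K: 1.13 cm/s × 864 = 976.3 m/day.
Hydraulic gradient i = (312.34 − 302.11) / 2590 = 10.23 / 2590 = 0.003950.
Darcy flux q = K · i = 976.3 × 0.003950 = 3.856 m/day.
Seepage velocity v = q / n_e = 3.856 / 0.25 = 15.43 m/day.
Travel time t = L / v = 2590 / 15.43 = 167.9 days = 0.4597 years.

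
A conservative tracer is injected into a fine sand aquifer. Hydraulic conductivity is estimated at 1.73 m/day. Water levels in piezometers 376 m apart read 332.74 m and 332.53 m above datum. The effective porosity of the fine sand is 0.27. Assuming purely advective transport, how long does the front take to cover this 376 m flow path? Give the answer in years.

288

Hydraulic gradient i = (332.74 − 332.53) / 376 = 0.21 / 376 = 0.0005585.
Darcy flux q = K · i = 1.730 × 0.0005585 = 0.0009662 m/day.
Seepage velocity v = q / n_e = 0.0009662 / 0.27 = 0.003579 m/day.
Travel time t = L / v = 376 / 0.003579 = 1.051e+05 days = 287.7 years.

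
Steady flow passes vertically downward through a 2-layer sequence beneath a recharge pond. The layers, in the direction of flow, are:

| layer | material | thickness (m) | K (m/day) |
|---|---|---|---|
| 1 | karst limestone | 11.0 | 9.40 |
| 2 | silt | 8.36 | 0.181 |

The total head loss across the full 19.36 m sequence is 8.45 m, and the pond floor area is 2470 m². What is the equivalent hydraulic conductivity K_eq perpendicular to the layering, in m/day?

Flow is perpendicular to layering, so the layers act in series and the equivalent K is the thickness-weighted harmonic mean.
Total thickness L = 11.0 + 8.36 = 19.36 m.
Σ(b_i/K_i) = 11.0/9.40 + 8.36/0.181 = 47.36 d.
K_eq = L / Σ(b_i/K_i) = 19.36 / 47.36 = 0.4088 m/day.

0.409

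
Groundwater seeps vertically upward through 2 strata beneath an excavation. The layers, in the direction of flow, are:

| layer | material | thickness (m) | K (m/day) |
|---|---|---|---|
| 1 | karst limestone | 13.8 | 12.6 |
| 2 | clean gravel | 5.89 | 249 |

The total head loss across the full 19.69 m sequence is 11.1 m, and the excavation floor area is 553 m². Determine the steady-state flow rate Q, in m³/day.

5490

Flow is perpendicular to layering, so the layers act in series and the equivalent K is the thickness-weighted harmonic mean.
Total thickness L = 13.8 + 5.89 = 19.69 m.
Σ(b_i/K_i) = 13.8/12.6 + 5.89/249 = 1.119 d.
K_eq = L / Σ(b_i/K_i) = 19.69 / 1.119 = 17.60 m/day.
Q = K_eq · A · (Δh/L) = 17.60 × 553 × (11.1/19.69) = 5486 m³/day.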